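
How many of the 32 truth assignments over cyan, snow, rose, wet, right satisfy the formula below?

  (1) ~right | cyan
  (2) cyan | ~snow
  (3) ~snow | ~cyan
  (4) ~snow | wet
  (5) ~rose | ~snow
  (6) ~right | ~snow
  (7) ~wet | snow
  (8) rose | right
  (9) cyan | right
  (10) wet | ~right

1

There are 2^5 = 32 truth assignments over (cyan, snow, rose, wet, right).
Split on rose. With rose = 1, the clauses containing rose are satisfied and ~rose drops from the rest; 1 of the 2^4 = 16 assignments to the other variables satisfy what remains.
With rose = 0, by the same count on the reduced clause set, 0 assignments work.
(One model: cyan=T, snow=F, rose=T, wet=F, right=F.)
Total: 1 + 0 = 1.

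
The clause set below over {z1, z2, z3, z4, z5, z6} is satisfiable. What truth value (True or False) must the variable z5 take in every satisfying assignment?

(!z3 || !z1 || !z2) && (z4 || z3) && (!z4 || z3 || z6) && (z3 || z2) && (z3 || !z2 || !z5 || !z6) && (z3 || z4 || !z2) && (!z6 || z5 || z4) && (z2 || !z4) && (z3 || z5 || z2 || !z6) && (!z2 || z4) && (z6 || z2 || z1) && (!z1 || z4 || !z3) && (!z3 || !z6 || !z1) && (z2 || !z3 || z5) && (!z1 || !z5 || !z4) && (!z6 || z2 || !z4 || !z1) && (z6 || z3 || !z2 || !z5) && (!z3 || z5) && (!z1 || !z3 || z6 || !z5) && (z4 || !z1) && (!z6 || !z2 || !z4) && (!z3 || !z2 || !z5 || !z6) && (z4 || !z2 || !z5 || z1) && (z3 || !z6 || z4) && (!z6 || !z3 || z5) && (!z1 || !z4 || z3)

Suppose z5 = false.
Unit clause (!z3) forces z3 = false.
Unit clause (z4) forces z4 = true.
Unit clause (z6) forces z6 = true.
Unit clause (z2) forces z2 = true.
But (!z2) is also a unit clause — contradiction.
So every satisfying assignment has z5 = True.

True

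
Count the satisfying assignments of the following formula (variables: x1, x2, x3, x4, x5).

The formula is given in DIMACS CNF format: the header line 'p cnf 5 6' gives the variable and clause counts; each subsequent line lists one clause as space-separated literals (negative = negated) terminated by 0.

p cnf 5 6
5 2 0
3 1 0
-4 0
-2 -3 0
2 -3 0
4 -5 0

1

There are 2^5 = 32 truth assignments over (x1, x2, x3, x4, x5).
Split on x4. With x4 = True, the clauses containing x4 are satisfied and ¬x4 drops from the rest; 0 of the 2^4 = 16 assignments to the other variables satisfy what remains.
With x4 = False, by the same count on the reduced clause set, 1 assignment works.
(One model: x1=T, x2=T, x3=F, x4=F, x5=F.)
Total: 0 + 1 = 1.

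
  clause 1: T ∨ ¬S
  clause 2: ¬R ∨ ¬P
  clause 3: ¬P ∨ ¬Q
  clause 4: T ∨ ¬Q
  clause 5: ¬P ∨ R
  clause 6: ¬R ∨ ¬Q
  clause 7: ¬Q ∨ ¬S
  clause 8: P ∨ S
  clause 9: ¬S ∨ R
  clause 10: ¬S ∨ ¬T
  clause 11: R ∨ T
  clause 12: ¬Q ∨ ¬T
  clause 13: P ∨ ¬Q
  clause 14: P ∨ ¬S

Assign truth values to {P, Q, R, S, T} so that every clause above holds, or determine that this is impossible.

UNSATISFIABLE

Try T = True.
From the singleton clause (¬S), S = False.
From the singleton clause (P), P = True.
From the singleton clause (¬R), R = False.
Now (R) is unsatisfied and unit — conflict.
That branch fails; take T = False instead.
From the singleton clause (¬S), S = False.
From the singleton clause (¬Q), Q = False.
From the singleton clause (P), P = True.
From the singleton clause (¬R), R = False.
Now (R) is unsatisfied and unit — conflict.
Either choice for T ends in contradiction.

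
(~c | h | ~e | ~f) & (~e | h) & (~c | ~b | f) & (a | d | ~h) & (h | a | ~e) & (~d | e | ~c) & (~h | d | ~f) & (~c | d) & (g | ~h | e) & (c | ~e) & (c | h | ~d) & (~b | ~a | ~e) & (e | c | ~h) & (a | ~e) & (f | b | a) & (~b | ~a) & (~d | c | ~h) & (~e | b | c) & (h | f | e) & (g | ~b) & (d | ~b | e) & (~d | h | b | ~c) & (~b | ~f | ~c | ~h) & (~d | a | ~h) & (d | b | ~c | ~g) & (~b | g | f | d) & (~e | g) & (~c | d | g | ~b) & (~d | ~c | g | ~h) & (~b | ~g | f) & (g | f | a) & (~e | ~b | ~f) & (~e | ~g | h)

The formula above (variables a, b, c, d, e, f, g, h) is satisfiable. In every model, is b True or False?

Suppose b = 1.
Unit clause (~a) forces a = 0.
Unit clause (~e) forces e = 0.
Unit clause (g) forces g = 1.
Unit clause (d) forces d = 1.
Unit clause (~c) forces c = 0.
Unit clause (h) forces h = 1.
But (~h) is also a unit clause — contradiction.
So every satisfying assignment has b = False.

False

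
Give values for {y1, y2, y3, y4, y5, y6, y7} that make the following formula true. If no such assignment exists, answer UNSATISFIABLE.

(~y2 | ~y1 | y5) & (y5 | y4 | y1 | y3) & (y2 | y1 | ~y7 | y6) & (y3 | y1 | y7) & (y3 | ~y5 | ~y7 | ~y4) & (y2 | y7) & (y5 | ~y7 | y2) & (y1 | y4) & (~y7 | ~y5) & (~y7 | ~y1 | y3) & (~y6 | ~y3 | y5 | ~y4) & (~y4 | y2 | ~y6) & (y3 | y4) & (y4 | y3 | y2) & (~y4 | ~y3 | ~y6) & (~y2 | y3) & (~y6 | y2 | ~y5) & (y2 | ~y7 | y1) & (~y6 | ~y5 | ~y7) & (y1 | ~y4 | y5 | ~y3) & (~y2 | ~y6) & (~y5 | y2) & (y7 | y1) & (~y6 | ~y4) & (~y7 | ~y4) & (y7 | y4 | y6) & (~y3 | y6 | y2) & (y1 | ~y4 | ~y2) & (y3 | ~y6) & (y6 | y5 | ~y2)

Suppose y2 = 1.
The clause (y3) is unit, so y3 = 1.
The clause (~y6) is unit, so y6 = 0.
The clause (y5) is unit, so y5 = 1.
The clause (~y7) is unit, so y7 = 0.
The clause (y1) is unit, so y1 = 1.
The clause (y4) is unit, so y4 = 1.
Every clause now holds.

y1 ↦ 1, y2 ↦ 1, y3 ↦ 1, y4 ↦ 1, y5 ↦ 1, y6 ↦ 0, y7 ↦ 0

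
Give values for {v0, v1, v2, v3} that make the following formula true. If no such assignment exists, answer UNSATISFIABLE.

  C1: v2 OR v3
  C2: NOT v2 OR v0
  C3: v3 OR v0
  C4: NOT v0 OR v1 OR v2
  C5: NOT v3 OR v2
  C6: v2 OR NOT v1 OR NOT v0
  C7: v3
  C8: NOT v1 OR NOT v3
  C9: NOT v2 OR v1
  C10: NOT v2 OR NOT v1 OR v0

The clause (v3) is unit, so v3 = true.
The clause (v2) is unit, so v2 = true.
The clause (v0) is unit, so v0 = true.
The clause (NOT v1) is unit, so v1 = false.
But (v1) is also a unit clause — contradiction.

UNSATISFIABLE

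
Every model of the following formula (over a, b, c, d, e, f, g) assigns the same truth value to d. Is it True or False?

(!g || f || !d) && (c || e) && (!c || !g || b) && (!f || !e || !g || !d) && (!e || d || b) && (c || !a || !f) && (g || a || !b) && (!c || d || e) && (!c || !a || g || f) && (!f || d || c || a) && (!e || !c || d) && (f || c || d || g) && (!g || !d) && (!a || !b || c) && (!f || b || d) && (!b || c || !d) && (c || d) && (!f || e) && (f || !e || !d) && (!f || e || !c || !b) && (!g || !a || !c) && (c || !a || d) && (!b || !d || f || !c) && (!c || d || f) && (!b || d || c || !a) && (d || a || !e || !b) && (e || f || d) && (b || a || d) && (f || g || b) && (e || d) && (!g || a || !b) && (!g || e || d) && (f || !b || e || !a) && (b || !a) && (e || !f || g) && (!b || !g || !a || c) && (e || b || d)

Suppose d = false.
From the singleton clause (c), c = true.
From the singleton clause (e), e = true.
But (!e) is also a unit clause — contradiction.
So every satisfying assignment has d = True.

True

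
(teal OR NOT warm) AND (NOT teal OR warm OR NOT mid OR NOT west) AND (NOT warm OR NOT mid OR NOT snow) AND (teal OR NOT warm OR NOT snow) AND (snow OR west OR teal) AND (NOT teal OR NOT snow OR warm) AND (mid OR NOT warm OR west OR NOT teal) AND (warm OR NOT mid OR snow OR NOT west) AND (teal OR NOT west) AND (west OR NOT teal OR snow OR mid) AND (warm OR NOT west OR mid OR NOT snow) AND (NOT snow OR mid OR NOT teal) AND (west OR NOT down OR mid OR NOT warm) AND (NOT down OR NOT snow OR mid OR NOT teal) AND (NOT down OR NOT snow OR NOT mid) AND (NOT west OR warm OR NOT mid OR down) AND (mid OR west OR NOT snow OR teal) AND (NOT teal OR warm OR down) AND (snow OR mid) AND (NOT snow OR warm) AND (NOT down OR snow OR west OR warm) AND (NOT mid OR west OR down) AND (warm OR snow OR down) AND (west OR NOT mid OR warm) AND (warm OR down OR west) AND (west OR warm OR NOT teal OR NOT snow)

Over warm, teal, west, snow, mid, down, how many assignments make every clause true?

There are 2^6 = 64 truth assignments over (warm, teal, west, snow, mid, down).
Split on down. With down = true, the clauses containing down are satisfied and NOT down drops from the rest; 2 of the 2^5 = 32 assignments to the other variables satisfy what remains.
With down = false, by the same count on the reduced clause set, 1 assignment works.
(One model: warm=T, teal=T, west=F, snow=F, mid=T, down=T.)
Total: 2 + 1 = 3.

3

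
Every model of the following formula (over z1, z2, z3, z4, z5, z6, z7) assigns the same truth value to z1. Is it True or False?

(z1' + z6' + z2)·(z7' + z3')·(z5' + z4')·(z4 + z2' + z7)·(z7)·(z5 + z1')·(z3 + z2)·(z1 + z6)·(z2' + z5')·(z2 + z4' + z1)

Suppose z1 = 1.
The clause (z7) is unit, so z7 = 1.
The clause (z3') is unit, so z3 = 0.
The clause (z5) is unit, so z5 = 1.
The clause (z4') is unit, so z4 = 0.
The clause (z2) is unit, so z2 = 1.
Now (z2') is unsatisfied and unit — conflict.
So every satisfying assignment has z1 = False.

False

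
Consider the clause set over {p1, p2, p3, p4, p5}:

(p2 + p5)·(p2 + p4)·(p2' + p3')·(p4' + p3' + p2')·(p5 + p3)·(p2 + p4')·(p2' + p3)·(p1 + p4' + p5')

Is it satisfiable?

No

Branch on p2: set p2 = 1.
The clause (p3') is unit, so p3 = 0.
That conflicts with the unit clause (p3).
That branch fails; take p2 = 0 instead.
The clause (p5) is unit, so p5 = 1.
The clause (p4) is unit, so p4 = 1.
That conflicts with the unit clause (p4').
Both values of p2 lead to a conflict.
No assignment satisfies every clause.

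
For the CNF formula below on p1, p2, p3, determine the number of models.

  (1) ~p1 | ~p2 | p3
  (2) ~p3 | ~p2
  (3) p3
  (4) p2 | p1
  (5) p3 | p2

1

There are 2^3 = 8 truth assignments over (p1, p2, p3).
Split on p3. With p3 = 1, the clauses containing p3 are satisfied and ~p3 drops from the rest; 1 of the 2^2 = 4 assignments to the other variables satisfy what remains.
With p3 = 0, by the same count on the reduced clause set, 0 assignments work.
Total: 1 + 0 = 1.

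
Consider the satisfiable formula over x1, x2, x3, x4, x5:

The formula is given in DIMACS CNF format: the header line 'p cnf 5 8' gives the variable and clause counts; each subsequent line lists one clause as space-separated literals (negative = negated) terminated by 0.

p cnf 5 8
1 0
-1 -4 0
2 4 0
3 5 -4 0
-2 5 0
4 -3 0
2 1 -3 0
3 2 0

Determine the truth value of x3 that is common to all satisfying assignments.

False

Suppose x3 = True.
(x1) alone gives x1 = True.
(¬x4) alone gives x4 = False.
Now (x4) is unsatisfied and unit — conflict.
So every satisfying assignment has x3 = False.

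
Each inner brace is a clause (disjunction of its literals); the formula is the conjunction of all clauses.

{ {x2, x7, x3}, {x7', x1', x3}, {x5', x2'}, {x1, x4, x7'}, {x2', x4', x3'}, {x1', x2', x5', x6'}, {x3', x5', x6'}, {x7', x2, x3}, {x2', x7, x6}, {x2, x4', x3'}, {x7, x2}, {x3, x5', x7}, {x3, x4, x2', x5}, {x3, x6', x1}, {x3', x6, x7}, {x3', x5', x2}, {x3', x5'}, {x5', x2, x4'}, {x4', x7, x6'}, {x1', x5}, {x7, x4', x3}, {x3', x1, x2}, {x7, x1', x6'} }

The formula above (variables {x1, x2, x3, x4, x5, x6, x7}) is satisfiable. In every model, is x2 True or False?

True

Suppose x2 = 0.
Unit clause (x7) forces x7 = 1.
Unit clause (x3) forces x3 = 1.
Unit clause (x4') forces x4 = 0.
Unit clause (x1) forces x1 = 1.
Unit clause (x5') forces x5 = 0.
Now (x5) is unsatisfied and unit — conflict.
So every satisfying assignment has x2 = True.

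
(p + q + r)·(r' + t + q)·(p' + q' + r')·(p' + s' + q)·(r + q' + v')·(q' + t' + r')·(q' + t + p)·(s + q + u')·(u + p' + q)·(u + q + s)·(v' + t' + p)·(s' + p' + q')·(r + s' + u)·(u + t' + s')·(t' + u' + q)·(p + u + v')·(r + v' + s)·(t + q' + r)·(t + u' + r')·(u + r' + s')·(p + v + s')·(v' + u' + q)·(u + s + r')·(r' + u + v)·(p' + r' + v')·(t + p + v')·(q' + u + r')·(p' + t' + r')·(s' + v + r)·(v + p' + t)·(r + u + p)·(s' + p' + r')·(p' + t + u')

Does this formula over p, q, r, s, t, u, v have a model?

Satisfiable

Branch on p: set p = 1.
Branch on q: set q = 1.
The clause (r') is unit, so r = 0.
The clause (v') is unit, so v = 0.
The clause (s') is unit, so s = 0.
The clause (t) is unit, so t = 1.
All clauses hold; u can take either value.
A satisfying assignment: p: 1; q: 1; r: 0; s: 0; t: 1; u: 1; v: 0.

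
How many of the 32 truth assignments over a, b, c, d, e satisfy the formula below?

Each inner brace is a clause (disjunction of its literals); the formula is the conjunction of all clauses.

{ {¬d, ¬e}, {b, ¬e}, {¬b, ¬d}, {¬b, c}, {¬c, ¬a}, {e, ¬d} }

There are 2^5 = 32 truth assignments over (a, b, c, d, e).
Split on a. With a = True, the clauses containing a are satisfied and ¬a drops from the rest; 1 of the 2^4 = 16 assignments to the other variables satisfy what remains.
With a = False, by the same count on the reduced clause set, 4 assignments work.
(One model: a=F, b=F, c=F, d=F, e=F.)
Total: 1 + 4 = 5.

5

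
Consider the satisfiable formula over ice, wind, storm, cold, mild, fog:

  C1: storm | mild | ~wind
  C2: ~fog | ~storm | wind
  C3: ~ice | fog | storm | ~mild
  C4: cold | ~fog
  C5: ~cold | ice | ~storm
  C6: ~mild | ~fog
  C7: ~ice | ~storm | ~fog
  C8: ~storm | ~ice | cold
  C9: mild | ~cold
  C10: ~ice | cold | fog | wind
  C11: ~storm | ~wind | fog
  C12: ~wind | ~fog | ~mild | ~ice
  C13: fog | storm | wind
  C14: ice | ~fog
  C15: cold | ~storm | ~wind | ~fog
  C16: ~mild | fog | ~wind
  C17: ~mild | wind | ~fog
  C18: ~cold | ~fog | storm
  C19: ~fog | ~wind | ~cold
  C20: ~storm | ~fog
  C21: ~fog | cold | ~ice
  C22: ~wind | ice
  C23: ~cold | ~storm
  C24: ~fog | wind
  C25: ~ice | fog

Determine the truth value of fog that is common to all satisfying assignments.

Suppose fog = 1.
The clause (cold) is unit, so cold = 1.
The clause (~mild) is unit, so mild = 0.
Now (mild) is unsatisfied and unit — conflict.
So every satisfying assignment has fog = False.

False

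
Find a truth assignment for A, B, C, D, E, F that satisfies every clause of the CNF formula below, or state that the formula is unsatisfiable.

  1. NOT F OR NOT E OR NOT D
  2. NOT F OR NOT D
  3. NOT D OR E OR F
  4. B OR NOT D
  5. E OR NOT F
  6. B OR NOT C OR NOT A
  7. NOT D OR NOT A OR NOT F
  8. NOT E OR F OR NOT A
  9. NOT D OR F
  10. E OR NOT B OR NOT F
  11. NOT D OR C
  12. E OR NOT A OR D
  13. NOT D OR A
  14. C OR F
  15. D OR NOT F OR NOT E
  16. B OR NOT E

A=false, B=false, C=true, D=false, E=false, F=false

Branch on F: set F = false.
From the singleton clause (NOT D), D = false.
From the singleton clause (C), C = true.
Branch on B: set B = false.
From the singleton clause (NOT A), A = false.
From the singleton clause (NOT E), E = false.
Every clause now holds.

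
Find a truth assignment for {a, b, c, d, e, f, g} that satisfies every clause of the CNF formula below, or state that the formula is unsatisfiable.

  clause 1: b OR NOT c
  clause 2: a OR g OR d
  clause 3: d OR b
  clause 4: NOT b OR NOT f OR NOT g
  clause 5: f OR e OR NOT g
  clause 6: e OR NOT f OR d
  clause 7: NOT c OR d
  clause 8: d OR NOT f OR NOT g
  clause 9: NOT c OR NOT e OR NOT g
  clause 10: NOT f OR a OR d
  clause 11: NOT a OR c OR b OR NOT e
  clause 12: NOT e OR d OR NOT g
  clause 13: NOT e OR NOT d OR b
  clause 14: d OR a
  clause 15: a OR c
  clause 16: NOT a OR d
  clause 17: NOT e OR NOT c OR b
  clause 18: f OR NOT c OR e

Try b = true.
Try f = false.
Try e = true.
Try c = false.
Unit clause (a) forces a = true.
Unit clause (d) forces d = true.
No clause remains; g is free.

a=true,  b=true,  c=false,  d=true,  e=true,  f=false,  g=false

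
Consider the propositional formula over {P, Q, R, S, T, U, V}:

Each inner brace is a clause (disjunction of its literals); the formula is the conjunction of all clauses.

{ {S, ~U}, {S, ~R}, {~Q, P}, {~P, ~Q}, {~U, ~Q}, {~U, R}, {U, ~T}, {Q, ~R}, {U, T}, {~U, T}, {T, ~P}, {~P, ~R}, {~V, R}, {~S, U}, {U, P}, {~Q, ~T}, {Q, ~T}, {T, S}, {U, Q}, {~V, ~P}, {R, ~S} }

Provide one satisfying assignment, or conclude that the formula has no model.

UNSATISFIABLE

Try S = 1.
(U) alone gives U = 1.
(~Q) alone gives Q = 0.
(R) alone gives R = 1.
Now (~R) is unsatisfied and unit — conflict.
Backtrack on S: now try S = 0.
(~U) alone gives U = 0.
(~R) alone gives R = 0.
(~T) alone gives T = 0.
Now (T) is unsatisfied and unit — conflict.
Both values of S lead to a conflict.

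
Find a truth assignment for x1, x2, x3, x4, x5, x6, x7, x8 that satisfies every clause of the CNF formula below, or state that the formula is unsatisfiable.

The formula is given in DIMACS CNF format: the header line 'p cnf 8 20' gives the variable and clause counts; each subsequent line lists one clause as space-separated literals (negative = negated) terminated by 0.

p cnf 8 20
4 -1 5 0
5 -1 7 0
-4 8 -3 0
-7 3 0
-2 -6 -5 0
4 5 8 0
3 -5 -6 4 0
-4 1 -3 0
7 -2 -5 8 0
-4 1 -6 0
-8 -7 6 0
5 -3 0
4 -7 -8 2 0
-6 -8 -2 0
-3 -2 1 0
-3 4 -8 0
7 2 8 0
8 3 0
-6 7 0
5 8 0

Try x7 = True.
The clause (x3) is unit, so x3 = True.
The clause (x5) is unit, so x5 = True.
Try x4 = False.
The clause (¬x8) is unit, so x8 = False.
Try x2 = False.
Every clause is now satisfied; x1, x6 are unconstrained.

x1=True, x2=False, x3=True, x4=False, x5=True, x6=False, x7=True, x8=False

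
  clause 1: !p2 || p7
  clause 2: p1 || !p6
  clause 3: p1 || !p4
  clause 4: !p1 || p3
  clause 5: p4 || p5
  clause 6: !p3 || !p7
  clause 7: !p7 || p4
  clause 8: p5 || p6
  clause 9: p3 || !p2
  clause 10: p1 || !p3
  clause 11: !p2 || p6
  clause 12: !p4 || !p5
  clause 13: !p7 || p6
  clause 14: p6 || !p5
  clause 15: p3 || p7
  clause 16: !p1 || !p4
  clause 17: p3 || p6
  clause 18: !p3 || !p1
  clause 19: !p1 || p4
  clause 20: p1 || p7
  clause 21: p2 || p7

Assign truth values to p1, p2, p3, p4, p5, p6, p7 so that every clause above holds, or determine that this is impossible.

Try p2 = false.
From the singleton clause (p7), p7 = true.
From the singleton clause (!p3), p3 = false.
From the singleton clause (!p1), p1 = false.
From the singleton clause (!p6), p6 = false.
That conflicts with the unit clause (p6).
That branch fails; take p2 = true instead.
From the singleton clause (p7), p7 = true.
From the singleton clause (!p3), p3 = false.
That conflicts with the unit clause (p3).
Both values of p2 lead to a conflict.

UNSATISFIABLE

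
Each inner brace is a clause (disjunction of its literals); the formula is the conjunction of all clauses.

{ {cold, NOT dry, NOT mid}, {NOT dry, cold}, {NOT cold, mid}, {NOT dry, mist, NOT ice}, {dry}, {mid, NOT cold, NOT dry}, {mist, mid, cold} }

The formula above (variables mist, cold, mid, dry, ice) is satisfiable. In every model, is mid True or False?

True

Suppose mid = false.
Unit clause (NOT cold) forces cold = false.
Unit clause (NOT dry) forces dry = false.
Now (dry) is unsatisfied and unit — conflict.
So every satisfying assignment has mid = True.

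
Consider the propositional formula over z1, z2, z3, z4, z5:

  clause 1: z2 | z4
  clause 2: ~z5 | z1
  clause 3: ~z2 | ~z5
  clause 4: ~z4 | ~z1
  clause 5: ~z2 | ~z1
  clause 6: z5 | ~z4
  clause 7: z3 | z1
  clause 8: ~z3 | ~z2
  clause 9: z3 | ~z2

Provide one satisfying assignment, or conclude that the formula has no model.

UNSATISFIABLE

Branch on z2: set z2 = 1.
(~z5) alone gives z5 = 0.
(~z1) alone gives z1 = 0.
(~z4) alone gives z4 = 0.
(z3) alone gives z3 = 1.
Now (~z3) is unsatisfied and unit — conflict.
Backtrack on z2: now try z2 = 0.
(z4) alone gives z4 = 1.
(~z1) alone gives z1 = 0.
(~z5) alone gives z5 = 0.
Now (z5) is unsatisfied and unit — conflict.
Either choice for z2 ends in contradiction.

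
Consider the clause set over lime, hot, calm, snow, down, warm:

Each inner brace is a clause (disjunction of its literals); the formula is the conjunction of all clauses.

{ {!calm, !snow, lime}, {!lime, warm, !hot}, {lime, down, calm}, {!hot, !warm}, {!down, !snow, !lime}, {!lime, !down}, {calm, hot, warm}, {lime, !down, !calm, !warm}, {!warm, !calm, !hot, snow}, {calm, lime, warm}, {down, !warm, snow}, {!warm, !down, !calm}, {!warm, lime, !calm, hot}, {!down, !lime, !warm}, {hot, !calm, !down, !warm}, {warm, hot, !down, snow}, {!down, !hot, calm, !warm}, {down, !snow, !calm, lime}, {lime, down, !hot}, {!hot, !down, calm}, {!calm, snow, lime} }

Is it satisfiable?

Satisfiable

Branch on hot: set hot = false.
Branch on lime: set lime = true.
(!down) alone gives down = false.
Branch on calm: set calm = false.
(warm) alone gives warm = true.
(snow) alone gives snow = true.
All clauses are satisfied.
A satisfying assignment: lime=true,  hot=false,  calm=false,  snow=true,  down=false,  warm=true.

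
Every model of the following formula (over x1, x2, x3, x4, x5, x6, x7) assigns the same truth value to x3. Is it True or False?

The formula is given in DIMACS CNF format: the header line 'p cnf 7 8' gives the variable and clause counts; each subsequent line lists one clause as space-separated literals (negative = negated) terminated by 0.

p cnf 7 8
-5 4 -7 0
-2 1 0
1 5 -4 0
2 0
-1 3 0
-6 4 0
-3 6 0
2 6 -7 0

Suppose x3 = False.
Unit clause (x2) forces x2 = True.
Unit clause (x1) forces x1 = True.
Now (¬x1) is unsatisfied and unit — conflict.
So every satisfying assignment has x3 = True.

True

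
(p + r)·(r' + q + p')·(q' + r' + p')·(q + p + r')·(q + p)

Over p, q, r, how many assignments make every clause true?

3

There are 2^3 = 8 truth assignments over (p, q, r).
Check each against the 5 clauses (columns in the order p, q, r):
  F F F  ✗ fails (p + r)
  F F T  ✗ fails (q + p + r')
  F T F  ✗ fails (p + r)
  F T T  ✓ satisfies all
  T F F  ✓ satisfies all
  T F T  ✗ fails (r' + q + p')
  T T F  ✓ satisfies all
  T T T  ✗ fails (q' + r' + p')
3 of the 8 rows are models.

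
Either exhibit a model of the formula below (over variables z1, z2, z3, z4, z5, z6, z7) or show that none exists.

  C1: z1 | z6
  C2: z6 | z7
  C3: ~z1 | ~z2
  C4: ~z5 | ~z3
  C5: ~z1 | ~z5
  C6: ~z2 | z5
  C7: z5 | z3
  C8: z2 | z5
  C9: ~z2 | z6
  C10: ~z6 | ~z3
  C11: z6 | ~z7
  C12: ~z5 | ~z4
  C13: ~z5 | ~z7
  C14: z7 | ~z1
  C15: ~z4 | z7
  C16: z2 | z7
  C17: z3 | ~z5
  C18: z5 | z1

Branch on z1: set z1 = 1.
Unit clause (~z2) forces z2 = 0.
Unit clause (~z5) forces z5 = 0.
But (z5) is also a unit clause — contradiction.
Undo z1 and try z1 = 0.
Unit clause (z6) forces z6 = 1.
Unit clause (~z3) forces z3 = 0.
Unit clause (z5) forces z5 = 1.
But (~z5) is also a unit clause — contradiction.
Both values of z1 lead to a conflict.

UNSATISFIABLE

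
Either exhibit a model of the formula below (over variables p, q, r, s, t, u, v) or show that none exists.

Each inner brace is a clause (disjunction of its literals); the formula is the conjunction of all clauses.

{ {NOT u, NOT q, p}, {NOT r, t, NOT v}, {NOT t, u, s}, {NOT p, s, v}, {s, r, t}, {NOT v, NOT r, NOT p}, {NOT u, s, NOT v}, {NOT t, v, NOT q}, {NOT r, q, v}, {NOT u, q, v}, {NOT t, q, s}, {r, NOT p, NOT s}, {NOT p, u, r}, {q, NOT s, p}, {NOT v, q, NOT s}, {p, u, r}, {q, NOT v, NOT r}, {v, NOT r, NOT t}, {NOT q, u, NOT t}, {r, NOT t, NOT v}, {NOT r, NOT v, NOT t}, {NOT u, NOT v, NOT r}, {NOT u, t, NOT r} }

Branch on u: set u = false.
Branch on t: set t = false.
Branch on r: set r = true.
From the singleton clause (NOT v), v = false.
From the singleton clause (q), q = true.
Branch on p: set p = true.
From the singleton clause (s), s = true.
This assignment satisfies each clause.

p=true, q=true, r=true, s=true, t=false, u=false, v=false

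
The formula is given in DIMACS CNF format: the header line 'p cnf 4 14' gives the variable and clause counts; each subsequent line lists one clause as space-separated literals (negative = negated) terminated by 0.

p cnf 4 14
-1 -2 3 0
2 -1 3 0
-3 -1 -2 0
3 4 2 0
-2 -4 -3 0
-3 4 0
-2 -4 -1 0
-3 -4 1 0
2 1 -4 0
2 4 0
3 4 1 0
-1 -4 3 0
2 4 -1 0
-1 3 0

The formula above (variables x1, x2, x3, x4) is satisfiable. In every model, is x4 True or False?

Suppose x4 = False.
From the singleton clause (¬x3), x3 = False.
From the singleton clause (x2), x2 = True.
From the singleton clause (¬x1), x1 = False.
That conflicts with the unit clause (x1).
So every satisfying assignment has x4 = True.

True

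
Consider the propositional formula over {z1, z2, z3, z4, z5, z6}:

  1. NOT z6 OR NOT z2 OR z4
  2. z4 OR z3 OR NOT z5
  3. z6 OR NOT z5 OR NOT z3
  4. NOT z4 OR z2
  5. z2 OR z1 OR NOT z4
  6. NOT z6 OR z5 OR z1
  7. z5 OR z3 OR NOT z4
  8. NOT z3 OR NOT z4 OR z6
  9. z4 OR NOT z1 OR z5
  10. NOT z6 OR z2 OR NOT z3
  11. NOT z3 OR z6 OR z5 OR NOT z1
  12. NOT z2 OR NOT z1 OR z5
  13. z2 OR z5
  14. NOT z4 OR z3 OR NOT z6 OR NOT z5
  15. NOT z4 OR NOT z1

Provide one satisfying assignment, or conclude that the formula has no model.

z1: false,  z2: true,  z3: false,  z4: true,  z5: true,  z6: false

Branch on z4: set z4 = true.
(z2) alone gives z2 = true.
(NOT z1) alone gives z1 = false.
Branch on z6: set z6 = false.
(NOT z3) alone gives z3 = false.
(z5) alone gives z5 = true.
All clauses are satisfied.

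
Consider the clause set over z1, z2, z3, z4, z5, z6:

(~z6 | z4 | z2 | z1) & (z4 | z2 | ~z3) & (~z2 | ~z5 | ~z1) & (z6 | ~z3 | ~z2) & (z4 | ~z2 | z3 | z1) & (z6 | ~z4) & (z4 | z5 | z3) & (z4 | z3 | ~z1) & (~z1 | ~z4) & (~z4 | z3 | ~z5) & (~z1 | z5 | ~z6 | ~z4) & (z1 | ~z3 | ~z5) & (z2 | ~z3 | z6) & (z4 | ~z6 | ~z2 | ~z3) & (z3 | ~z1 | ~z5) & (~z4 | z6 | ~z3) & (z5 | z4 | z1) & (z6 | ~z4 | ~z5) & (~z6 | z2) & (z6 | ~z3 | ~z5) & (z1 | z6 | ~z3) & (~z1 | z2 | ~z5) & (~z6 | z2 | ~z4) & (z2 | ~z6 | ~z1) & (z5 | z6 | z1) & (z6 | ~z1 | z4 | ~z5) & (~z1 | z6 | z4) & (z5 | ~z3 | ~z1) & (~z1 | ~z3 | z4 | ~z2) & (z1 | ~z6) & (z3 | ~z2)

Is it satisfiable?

Yes, satisfiable

Suppose z6 = 0.
From the singleton clause (~z4), z4 = 0.
From the singleton clause (~z1), z1 = 0.
From the singleton clause (z5), z5 = 1.
From the singleton clause (~z3), z3 = 0.
From the singleton clause (~z2), z2 = 0.
Every clause now holds.
A satisfying assignment: z1: 0; z2: 0; z3: 0; z4: 0; z5: 1; z6: 0.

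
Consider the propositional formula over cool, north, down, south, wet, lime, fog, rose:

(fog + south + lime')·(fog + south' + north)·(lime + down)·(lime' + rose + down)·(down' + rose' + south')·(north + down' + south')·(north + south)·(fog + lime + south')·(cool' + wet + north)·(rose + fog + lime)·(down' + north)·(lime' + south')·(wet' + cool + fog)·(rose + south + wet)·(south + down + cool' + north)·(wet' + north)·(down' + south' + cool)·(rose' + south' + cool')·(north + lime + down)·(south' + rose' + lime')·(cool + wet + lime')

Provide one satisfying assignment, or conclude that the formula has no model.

Case lime = 1:
Unit clause (south') forces south = 0.
Unit clause (fog) forces fog = 1.
Unit clause (north) forces north = 1.
Case rose = 0:
Unit clause (down) forces down = 1.
Unit clause (wet) forces wet = 1.
All clauses hold; cool can take either value.

cool: 1; north: 1; down: 1; south: 0; wet: 1; lime: 1; fog: 1; rose: 0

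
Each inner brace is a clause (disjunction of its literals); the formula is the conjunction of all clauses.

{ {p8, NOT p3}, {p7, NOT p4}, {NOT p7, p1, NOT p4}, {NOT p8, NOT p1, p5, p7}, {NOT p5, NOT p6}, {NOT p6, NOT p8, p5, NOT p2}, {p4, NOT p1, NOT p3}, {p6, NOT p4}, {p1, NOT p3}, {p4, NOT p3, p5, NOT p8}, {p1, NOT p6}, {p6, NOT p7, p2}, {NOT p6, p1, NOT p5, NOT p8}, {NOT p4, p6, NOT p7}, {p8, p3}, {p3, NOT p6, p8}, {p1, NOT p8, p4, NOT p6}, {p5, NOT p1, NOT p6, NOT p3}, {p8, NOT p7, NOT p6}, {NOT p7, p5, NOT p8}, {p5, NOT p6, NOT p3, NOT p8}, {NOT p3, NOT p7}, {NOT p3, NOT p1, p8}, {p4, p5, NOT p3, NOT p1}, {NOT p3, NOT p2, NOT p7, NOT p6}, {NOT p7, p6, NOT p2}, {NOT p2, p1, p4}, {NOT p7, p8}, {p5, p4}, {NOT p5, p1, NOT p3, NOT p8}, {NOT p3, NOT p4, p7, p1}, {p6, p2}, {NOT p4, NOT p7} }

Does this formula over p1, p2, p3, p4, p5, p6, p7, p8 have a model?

Suppose p8 = true.
Suppose p7 = false.
Unit clause (NOT p4) forces p4 = false.
Unit clause (p5) forces p5 = true.
Unit clause (NOT p6) forces p6 = false.
Unit clause (p2) forces p2 = true.
Unit clause (p1) forces p1 = true.
Unit clause (NOT p3) forces p3 = false.
All clauses are satisfied.
A satisfying assignment: p1 ↦ true,  p2 ↦ true,  p3 ↦ false,  p4 ↦ false,  p5 ↦ true,  p6 ↦ false,  p7 ↦ false,  p8 ↦ true.

Yes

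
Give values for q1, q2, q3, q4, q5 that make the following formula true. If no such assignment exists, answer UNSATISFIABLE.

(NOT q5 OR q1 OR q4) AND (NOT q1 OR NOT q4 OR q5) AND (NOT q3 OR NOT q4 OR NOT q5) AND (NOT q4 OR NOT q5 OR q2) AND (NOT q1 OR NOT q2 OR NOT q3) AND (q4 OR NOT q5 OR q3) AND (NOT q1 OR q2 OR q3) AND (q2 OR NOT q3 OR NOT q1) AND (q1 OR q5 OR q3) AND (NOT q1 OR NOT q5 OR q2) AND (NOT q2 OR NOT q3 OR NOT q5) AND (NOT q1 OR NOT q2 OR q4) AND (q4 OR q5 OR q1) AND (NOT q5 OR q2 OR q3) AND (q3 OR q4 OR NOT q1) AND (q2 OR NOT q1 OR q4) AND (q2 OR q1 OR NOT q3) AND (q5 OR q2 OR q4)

q1: false,  q2: true,  q3: true,  q4: true,  q5: false

Case q5 = false:
Case q1 = false:
(q3) alone gives q3 = true.
(q4) alone gives q4 = true.
(q2) alone gives q2 = true.
Every clause now holds.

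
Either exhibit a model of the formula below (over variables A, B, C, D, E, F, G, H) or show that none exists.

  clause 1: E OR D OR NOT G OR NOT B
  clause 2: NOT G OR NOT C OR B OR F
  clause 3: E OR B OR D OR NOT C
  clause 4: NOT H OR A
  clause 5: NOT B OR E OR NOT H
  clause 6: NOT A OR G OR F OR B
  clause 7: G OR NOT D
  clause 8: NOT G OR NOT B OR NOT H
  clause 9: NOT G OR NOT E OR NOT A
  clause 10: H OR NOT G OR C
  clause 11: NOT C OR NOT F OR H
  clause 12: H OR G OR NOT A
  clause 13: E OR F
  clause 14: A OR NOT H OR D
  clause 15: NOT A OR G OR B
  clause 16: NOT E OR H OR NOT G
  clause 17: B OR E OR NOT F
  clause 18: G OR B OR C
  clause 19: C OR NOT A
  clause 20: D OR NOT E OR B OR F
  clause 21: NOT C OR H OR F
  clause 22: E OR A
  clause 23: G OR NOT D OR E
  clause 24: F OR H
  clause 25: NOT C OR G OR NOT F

Suppose H = true.
(A) alone gives A = true.
(C) alone gives C = true.
Suppose B = true.
(E) alone gives E = true.
(NOT G) alone gives G = false.
(NOT D) alone gives D = false.
(NOT F) alone gives F = false.
This assignment satisfies each clause.

A=true,  B=true,  C=true,  D=false,  E=true,  F=false,  G=false,  H=true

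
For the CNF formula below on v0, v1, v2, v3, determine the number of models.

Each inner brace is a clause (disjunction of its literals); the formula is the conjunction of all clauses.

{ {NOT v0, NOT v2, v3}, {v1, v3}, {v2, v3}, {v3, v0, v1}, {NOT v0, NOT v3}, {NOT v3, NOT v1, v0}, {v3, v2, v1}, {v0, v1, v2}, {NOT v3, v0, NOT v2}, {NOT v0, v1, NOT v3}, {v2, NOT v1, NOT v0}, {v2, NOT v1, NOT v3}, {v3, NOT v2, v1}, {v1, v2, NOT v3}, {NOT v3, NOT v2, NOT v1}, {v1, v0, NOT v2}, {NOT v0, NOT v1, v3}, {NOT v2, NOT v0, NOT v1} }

There are 2^4 = 16 truth assignments over (v0, v1, v2, v3).
Check each against the 18 clauses (columns in the order v0, v1, v2, v3):
  F F F F  ✗ fails (v1 OR v3)
  F F F T  ✗ fails (v0 OR v1 OR v2)
  F F T F  ✗ fails (v1 OR v3)
  F F T T  ✗ fails (NOT v3 OR v0 OR NOT v2)
  F T F F  ✗ fails (v2 OR v3)
  F T F T  ✗ fails (NOT v3 OR NOT v1 OR v0)
  F T T F  ✓ satisfies all
  F T T T  ✗ fails (NOT v3 OR NOT v1 OR v0)
  T F F F  ✗ fails (v1 OR v3)
  T F F T  ✗ fails (NOT v0 OR NOT v3)
  T F T F  ✗ fails (NOT v0 OR NOT v2 OR v3)
  T F T T  ✗ fails (NOT v0 OR NOT v3)
  T T F F  ✗ fails (v2 OR v3)
  T T F T  ✗ fails (NOT v0 OR NOT v3)
  T T T F  ✗ fails (NOT v0 OR NOT v2 OR v3)
  T T T T  ✗ fails (NOT v0 OR NOT v3)
1 of the 16 rows is a model.

1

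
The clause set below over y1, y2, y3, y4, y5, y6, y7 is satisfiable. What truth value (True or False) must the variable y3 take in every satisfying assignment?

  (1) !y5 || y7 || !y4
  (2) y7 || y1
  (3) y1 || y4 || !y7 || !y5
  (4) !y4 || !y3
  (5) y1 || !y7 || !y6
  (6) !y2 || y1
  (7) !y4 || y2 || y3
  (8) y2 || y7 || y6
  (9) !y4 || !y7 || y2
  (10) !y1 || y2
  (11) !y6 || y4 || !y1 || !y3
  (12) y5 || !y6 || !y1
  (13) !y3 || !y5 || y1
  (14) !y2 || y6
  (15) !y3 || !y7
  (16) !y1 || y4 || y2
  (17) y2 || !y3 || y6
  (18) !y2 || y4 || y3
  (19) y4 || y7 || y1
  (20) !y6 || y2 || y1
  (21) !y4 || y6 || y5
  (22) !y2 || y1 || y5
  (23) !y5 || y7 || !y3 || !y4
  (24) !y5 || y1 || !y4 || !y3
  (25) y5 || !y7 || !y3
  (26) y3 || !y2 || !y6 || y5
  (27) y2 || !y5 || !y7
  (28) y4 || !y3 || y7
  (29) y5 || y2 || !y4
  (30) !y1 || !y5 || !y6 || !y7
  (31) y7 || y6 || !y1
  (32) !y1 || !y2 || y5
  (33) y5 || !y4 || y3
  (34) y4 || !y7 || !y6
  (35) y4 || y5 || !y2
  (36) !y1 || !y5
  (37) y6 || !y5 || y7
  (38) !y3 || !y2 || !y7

Suppose y3 = true.
(!y4) alone gives y4 = false.
(!y7) alone gives y7 = false.
That conflicts with the unit clause (y7).
So every satisfying assignment has y3 = False.

False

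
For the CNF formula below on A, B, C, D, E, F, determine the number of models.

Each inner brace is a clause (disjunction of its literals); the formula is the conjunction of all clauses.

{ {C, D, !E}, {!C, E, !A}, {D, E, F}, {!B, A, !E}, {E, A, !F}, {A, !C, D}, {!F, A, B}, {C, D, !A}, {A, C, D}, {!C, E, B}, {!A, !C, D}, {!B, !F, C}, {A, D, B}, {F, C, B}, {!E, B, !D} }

7

There are 2^6 = 64 truth assignments over (A, B, C, D, E, F).
Split on D. With D = true, the clauses containing D are satisfied and !D drops from the rest; 7 of the 2^5 = 32 assignments to the other variables satisfy what remains.
With D = false, by the same count on the reduced clause set, 0 assignments work.
(One model: A=F, B=T, C=F, D=T, E=F, F=F.)
Total: 7 + 0 = 7.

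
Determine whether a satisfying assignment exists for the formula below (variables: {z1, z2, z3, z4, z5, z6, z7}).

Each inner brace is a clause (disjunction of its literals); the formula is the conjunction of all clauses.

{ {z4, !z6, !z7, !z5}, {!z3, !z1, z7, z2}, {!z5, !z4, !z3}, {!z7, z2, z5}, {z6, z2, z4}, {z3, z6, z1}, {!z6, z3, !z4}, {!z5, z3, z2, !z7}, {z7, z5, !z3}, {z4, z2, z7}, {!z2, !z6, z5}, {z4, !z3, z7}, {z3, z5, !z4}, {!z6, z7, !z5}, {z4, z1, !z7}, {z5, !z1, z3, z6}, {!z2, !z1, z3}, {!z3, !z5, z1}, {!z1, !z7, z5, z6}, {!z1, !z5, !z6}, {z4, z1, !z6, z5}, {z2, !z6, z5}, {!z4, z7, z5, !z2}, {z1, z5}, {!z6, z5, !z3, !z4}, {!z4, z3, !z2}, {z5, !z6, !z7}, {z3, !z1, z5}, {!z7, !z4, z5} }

Satisfiable

Try z1 = true.
Try z2 = true.
Unit clause (z3) forces z3 = true.
Try z5 = true.
Unit clause (!z4) forces z4 = false.
Unit clause (z7) forces z7 = true.
Unit clause (!z6) forces z6 = false.
This assignment satisfies each clause.
A satisfying assignment: z1: true,  z2: true,  z3: true,  z4: false,  z5: true,  z6: false,  z7: true.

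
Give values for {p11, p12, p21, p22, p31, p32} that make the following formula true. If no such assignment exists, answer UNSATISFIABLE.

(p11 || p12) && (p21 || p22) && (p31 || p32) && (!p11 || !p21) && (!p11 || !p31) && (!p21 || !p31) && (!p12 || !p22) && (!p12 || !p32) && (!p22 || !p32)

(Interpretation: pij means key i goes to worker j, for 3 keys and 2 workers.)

UNSATISFIABLE

Suppose p11 = true.
Unit clause (!p21) forces p21 = false.
Unit clause (p22) forces p22 = true.
Unit clause (!p31) forces p31 = false.
Unit clause (p32) forces p32 = true.
Now (!p32) is unsatisfied and unit — conflict.
That branch fails; take p11 = false instead.
Unit clause (p12) forces p12 = true.
Unit clause (!p22) forces p22 = false.
Unit clause (p21) forces p21 = true.
Unit clause (!p31) forces p31 = false.
Unit clause (p32) forces p32 = true.
Now (!p32) is unsatisfied and unit — conflict.
Either choice for p11 ends in contradiction.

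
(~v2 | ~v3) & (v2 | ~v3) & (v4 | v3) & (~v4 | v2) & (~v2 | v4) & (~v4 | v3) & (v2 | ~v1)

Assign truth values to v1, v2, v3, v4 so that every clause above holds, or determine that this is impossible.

Suppose v2 = 0.
(~v3) alone gives v3 = 0.
(v4) alone gives v4 = 1.
But (~v4) is also a unit clause — contradiction.
Undo v2 and try v2 = 1.
(~v3) alone gives v3 = 0.
(v4) alone gives v4 = 1.
But (~v4) is also a unit clause — contradiction.
Neither v2 = 1 nor v2 = 0 works.

UNSATISFIABLE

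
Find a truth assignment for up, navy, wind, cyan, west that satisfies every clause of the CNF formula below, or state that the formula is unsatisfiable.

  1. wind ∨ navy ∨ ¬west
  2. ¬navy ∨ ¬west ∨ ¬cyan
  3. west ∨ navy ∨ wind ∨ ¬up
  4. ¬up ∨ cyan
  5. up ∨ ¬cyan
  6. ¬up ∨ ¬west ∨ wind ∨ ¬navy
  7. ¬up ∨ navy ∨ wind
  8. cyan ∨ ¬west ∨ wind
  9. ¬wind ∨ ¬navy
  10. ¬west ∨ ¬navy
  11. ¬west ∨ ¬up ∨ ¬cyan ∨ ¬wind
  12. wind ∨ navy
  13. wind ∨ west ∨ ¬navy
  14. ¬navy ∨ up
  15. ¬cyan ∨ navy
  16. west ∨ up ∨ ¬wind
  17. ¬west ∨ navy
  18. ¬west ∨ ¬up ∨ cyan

Suppose up = False.
The clause (¬cyan) is unit, so cyan = False.
The clause (¬navy) is unit, so navy = False.
The clause (wind) is unit, so wind = True.
The clause (west) is unit, so west = True.
That conflicts with the unit clause (¬west).
Backtrack on up: now try up = True.
The clause (cyan) is unit, so cyan = True.
The clause (navy) is unit, so navy = True.
The clause (¬west) is unit, so west = False.
The clause (¬wind) is unit, so wind = False.
That conflicts with the unit clause (wind).
Both values of up lead to a conflict.

UNSATISFIABLE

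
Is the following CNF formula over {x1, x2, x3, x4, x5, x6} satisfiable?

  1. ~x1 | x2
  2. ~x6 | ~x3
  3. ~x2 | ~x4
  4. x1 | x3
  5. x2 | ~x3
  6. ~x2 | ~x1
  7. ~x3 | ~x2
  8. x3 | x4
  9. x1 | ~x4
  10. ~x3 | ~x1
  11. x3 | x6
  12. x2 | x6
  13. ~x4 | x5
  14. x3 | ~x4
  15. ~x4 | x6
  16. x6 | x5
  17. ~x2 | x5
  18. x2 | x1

Unsatisfiable

Suppose x1 = 0.
(x3) alone gives x3 = 1.
(~x6) alone gives x6 = 0.
(x2) alone gives x2 = 1.
Now (~x2) is unsatisfied and unit — conflict.
Undo x1 and try x1 = 1.
(x2) alone gives x2 = 1.
Now (~x2) is unsatisfied and unit — conflict.
Neither x1 = 1 nor x1 = 0 works.
No assignment satisfies every clause.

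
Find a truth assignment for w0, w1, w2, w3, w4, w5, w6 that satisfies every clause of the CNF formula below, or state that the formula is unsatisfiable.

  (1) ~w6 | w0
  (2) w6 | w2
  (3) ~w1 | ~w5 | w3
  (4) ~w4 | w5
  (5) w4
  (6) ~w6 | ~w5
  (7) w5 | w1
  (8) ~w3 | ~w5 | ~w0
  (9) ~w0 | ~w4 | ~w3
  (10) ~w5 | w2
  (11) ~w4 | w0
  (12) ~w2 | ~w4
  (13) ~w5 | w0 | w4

UNSATISFIABLE

(w4) alone gives w4 = 1.
(w5) alone gives w5 = 1.
(~w6) alone gives w6 = 0.
(w2) alone gives w2 = 1.
Now (~w2) is unsatisfied and unit — conflict.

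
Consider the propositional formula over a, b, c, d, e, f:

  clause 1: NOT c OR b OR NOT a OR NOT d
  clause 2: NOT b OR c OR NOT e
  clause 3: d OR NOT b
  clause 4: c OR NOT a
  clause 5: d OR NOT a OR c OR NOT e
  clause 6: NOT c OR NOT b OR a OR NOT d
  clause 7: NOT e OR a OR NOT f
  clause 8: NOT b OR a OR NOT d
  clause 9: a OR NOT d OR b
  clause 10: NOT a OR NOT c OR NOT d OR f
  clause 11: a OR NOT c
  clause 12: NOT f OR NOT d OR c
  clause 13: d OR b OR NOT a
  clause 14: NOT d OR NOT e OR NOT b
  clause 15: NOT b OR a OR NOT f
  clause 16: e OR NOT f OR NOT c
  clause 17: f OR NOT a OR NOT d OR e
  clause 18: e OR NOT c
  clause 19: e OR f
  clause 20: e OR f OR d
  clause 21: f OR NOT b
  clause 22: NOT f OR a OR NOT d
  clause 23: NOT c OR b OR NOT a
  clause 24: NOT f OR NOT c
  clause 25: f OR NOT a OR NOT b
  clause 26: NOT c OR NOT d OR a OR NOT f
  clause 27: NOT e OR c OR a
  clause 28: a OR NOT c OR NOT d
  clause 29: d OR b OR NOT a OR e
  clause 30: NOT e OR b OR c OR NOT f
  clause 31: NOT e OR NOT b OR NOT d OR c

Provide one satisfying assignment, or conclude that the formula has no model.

a: false; b: false; c: false; d: false; e: false; f: true

Suppose d = false.
The clause (NOT b) is unit, so b = false.
The clause (NOT a) is unit, so a = false.
The clause (NOT c) is unit, so c = false.
The clause (NOT e) is unit, so e = false.
The clause (f) is unit, so f = true.
All clauses are satisfied.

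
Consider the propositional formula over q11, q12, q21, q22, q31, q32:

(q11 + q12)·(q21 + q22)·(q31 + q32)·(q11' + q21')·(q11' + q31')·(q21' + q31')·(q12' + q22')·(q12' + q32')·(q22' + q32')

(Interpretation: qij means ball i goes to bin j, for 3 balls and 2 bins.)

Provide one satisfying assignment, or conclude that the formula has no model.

UNSATISFIABLE

Suppose q11 = 1.
Unit clause (q21') forces q21 = 0.
Unit clause (q22) forces q22 = 1.
Unit clause (q31') forces q31 = 0.
Unit clause (q32) forces q32 = 1.
But (q32') is also a unit clause — contradiction.
Backtrack on q11: now try q11 = 0.
Unit clause (q12) forces q12 = 1.
Unit clause (q22') forces q22 = 0.
Unit clause (q21) forces q21 = 1.
Unit clause (q31') forces q31 = 0.
Unit clause (q32) forces q32 = 1.
But (q32') is also a unit clause — contradiction.
Both values of q11 lead to a conflict.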